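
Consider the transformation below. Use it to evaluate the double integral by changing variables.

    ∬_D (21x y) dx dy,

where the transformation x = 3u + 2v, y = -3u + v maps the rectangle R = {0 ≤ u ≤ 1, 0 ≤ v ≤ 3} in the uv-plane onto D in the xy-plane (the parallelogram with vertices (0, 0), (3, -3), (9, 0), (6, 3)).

Compute the Jacobian determinant of (x, y) with respect to (u, v):

    ∂(x,y)/∂(u,v) = | 3  2 | = (3)(1) - (2)(-3) = 9.
                   | -3  1 |

Its absolute value is |J| = 9 (the area scaling factor).

Substituting x = 3u + 2v, y = -3u + v into the integrand,

    21x y → -189u^2 - 63u v + 42v^2,

so the integral becomes

    ∬_R (-189u^2 - 63u v + 42v^2) · |J| du dv = ∫_0^1 ∫_0^3 (-1701u^2 - 567u v + 378v^2) dv du.

Inner (v): -5103u^2 - 5103u/2 + 3402.
Outer (u): 1701/4.

Therefore ∬_D (21x y) dx dy = 1701/4.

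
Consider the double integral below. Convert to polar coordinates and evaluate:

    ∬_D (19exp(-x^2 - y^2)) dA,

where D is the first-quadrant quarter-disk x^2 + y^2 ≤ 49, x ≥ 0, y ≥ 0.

The region D is 0 ≤ r ≤ 7, 0 ≤ θ ≤ π/2 in polar coordinates, where x = r cos(θ), y = r sin(θ), and dA = r dr dθ.

Under the substitution, the integrand becomes 19exp(-r^2), so

    ∬_D (19exp(-x^2 - y^2)) dA = ∫_{0}^{π/2} ∫_{0}^{7} (19exp(-r^2)) · r dr dθ.

Inner integral (in r): ∫_{0}^{7} (19exp(-r^2)) · r dr = 19/2 - 19exp(-49)/2.

Outer integral (in θ): ∫_{0}^{π/2} (19/2 - 19exp(-49)/2) dθ = -19π (1 - exp(49))exp(-49)/4.

Therefore ∬_D (19exp(-x^2 - y^2)) dA = -19π (1 - exp(49))exp(-49)/4.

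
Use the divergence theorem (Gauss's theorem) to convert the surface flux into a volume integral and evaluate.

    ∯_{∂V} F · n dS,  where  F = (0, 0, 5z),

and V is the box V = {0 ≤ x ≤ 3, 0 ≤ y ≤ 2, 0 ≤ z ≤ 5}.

By the divergence theorem,

    ∯_{∂V} F · n dS = ∭_V (∇ · F) dV.

Compute the divergence:
    ∇ · F = ∂F_x/∂x + ∂F_y/∂y + ∂F_z/∂z = 0 + 0 + 5 = 5.

V is a rectangular box, so dV = dx dy dz with 0 ≤ x ≤ 3, 0 ≤ y ≤ 2, 0 ≤ z ≤ 5.

Integrate (5) over V as an iterated integral:

    ∭_V (∇·F) dV = ∫_0^{3} ∫_0^{2} ∫_0^{5} (5) dz dy dx.

Inner (z from 0 to 5): 25.
Middle (y from 0 to 2): 50.
Outer (x from 0 to 3): 150.

Therefore ∯_{∂V} F · n dS = 150.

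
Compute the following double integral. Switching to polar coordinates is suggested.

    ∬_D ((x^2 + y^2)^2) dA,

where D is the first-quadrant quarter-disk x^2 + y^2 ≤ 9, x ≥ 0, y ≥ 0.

The region D is 0 ≤ r ≤ 3, 0 ≤ θ ≤ π/2 in polar coordinates, where x = r cos(θ), y = r sin(θ), and dA = r dr dθ.

Under the substitution, the integrand becomes r^4, so

    ∬_D ((x^2 + y^2)^2) dA = ∫_{0}^{π/2} ∫_{0}^{3} (r^4) · r dr dθ.

Inner integral (in r): ∫_{0}^{3} (r^4) · r dr = 243/2.

Outer integral (in θ): ∫_{0}^{π/2} (243/2) dθ = 243π/4.

Therefore ∬_D ((x^2 + y^2)^2) dA = 243π/4.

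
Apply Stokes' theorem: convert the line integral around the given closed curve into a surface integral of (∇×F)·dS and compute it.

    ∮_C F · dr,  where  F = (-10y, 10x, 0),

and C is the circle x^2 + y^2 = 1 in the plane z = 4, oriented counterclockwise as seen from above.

Let S be the flat disk x^2 + y^2 ≤ 1 in the plane z = 4, with upward unit normal n̂ = ẑ. By Stokes' theorem,

    ∮_C F · dr = ∬_S (∇ × F) · n̂ dS = ∬_D (curl F)_z dA,

where D is the disk x^2 + y^2 ≤ 1.

Compute the curl of F = (-10y, 10x, 0):
    (∇ × F)_x = ∂F_z/∂y - ∂F_y/∂z = 0,
    (∇ × F)_y = ∂F_x/∂z - ∂F_z/∂x = 0,
    (∇ × F)_z = ∂F_y/∂x - ∂F_x/∂y = 20.

On z = 4, (curl F)_z = 20.

Convert to polar (x = r cos θ, y = r sin θ, dA = r dr dθ); the integrand becomes 20, so

    ∬_D (curl F)_z dA = ∫_0^{2π} ∫_0^{1} (20) · r dr dθ.

Inner (r from 0 to 1): 10.
Outer (θ from 0 to 2π): 20π.

Therefore ∮_C F · dr = 20π.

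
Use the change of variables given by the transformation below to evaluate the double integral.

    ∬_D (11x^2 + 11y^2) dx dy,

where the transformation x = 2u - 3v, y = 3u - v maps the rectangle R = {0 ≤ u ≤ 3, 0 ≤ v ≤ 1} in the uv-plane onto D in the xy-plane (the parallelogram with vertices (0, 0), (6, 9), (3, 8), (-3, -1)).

Compute the Jacobian determinant of (x, y) with respect to (u, v):

    ∂(x,y)/∂(u,v) = | 2  -3 | = (2)(-1) - (-3)(3) = 7.
                   | 3  -1 |

Its absolute value is |J| = 7 (the area scaling factor).

Substituting x = 2u - 3v, y = 3u - v into the integrand,

    11x^2 + 11y^2 → 143u^2 - 198u v + 110v^2,

so the integral becomes

    ∬_R (143u^2 - 198u v + 110v^2) · |J| du dv = ∫_0^3 ∫_0^1 (1001u^2 - 1386u v + 770v^2) dv du.

Inner (v): 1001u^2 - 693u + 770/3.
Outer (u): 13321/2.

Therefore ∬_D (11x^2 + 11y^2) dx dy = 13321/2.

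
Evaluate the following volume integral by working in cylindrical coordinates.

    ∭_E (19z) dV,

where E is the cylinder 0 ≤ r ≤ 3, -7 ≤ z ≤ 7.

In cylindrical coordinates, x = r cos(θ), y = r sin(θ), z = z, and dV = r dr dθ dz.

The integrand becomes 19z, so

    ∭_E (19z) dV = ∫_{0}^{2π} ∫_{0}^{3} ∫_{-7}^{7} (19z) · r dz dr dθ.

Inner (z): 0.
Middle (r from 0 to 3): 0.
Outer (θ): 0.

Therefore the triple integral equals 0.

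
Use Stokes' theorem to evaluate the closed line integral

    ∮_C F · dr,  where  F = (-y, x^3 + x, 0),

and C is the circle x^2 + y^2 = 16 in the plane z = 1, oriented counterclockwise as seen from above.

Let S be the flat disk x^2 + y^2 ≤ 16 in the plane z = 1, with upward unit normal n̂ = ẑ. By Stokes' theorem,

    ∮_C F · dr = ∬_S (∇ × F) · n̂ dS = ∬_D (curl F)_z dA,

where D is the disk x^2 + y^2 ≤ 16.

Compute the curl of F = (-y, x^3 + x, 0):
    (∇ × F)_x = ∂F_z/∂y - ∂F_y/∂z = 0,
    (∇ × F)_y = ∂F_x/∂z - ∂F_z/∂x = 0,
    (∇ × F)_z = ∂F_y/∂x - ∂F_x/∂y = 3x^2 + 2.

On z = 1, (curl F)_z = 3x^2 + 2.

Convert to polar (x = r cos θ, y = r sin θ, dA = r dr dθ); the integrand becomes 3r^2cos(θ)^2 + 2, so

    ∬_D (curl F)_z dA = ∫_0^{2π} ∫_0^{4} (3r^2cos(θ)^2 + 2) · r dr dθ.

Inner (r from 0 to 4): 192cos(θ)^2 + 16.
Outer (θ from 0 to 2π): 224π.

Therefore ∮_C F · dr = 224π.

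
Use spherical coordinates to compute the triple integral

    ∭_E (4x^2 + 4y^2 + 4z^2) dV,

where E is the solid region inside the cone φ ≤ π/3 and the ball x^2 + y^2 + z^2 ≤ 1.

In spherical coordinates, x = ρ sin(φ) cos(θ), y = ρ sin(φ) sin(θ), z = ρ cos(φ), and dV = ρ^2 sin(φ) dρ dφ dθ.

The integrand becomes 4ρ^2, so

    ∭_E (4x^2 + 4y^2 + 4z^2) dV = ∫_{0}^{2π} ∫_{0}^{π/3} ∫_{0}^{1} (4ρ^2) · ρ^2 sin(φ) dρ dφ dθ.

Inner (ρ): 4sin(φ)/5.
Middle (φ): 2/5.
Outer (θ): 4π/5.

Therefore the triple integral equals 4π/5.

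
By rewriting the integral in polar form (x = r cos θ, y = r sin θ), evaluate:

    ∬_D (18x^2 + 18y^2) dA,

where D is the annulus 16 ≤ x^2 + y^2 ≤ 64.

The region D is 4 ≤ r ≤ 8, 0 ≤ θ ≤ 2π in polar coordinates, where x = r cos(θ), y = r sin(θ), and dA = r dr dθ.

Under the substitution, the integrand becomes 18r^2, so

    ∬_D (18x^2 + 18y^2) dA = ∫_{0}^{2π} ∫_{4}^{8} (18r^2) · r dr dθ.

Inner integral (in r): ∫_{4}^{8} (18r^2) · r dr = 17280.

Outer integral (in θ): ∫_{0}^{2π} (17280) dθ = 34560π.

Therefore ∬_D (18x^2 + 18y^2) dA = 34560π.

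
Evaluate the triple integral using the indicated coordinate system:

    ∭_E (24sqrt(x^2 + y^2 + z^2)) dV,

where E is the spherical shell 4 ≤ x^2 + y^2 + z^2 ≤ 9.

In spherical coordinates, x = ρ sin(φ) cos(θ), y = ρ sin(φ) sin(θ), z = ρ cos(φ), and dV = ρ^2 sin(φ) dρ dφ dθ.

The integrand becomes 24ρ, so

    ∭_E (24sqrt(x^2 + y^2 + z^2)) dV = ∫_{0}^{2π} ∫_{0}^{π} ∫_{2}^{3} (24ρ) · ρ^2 sin(φ) dρ dφ dθ.

Inner (ρ): 390sin(φ).
Middle (φ): 780.
Outer (θ): 1560π.

Therefore the triple integral equals 1560π.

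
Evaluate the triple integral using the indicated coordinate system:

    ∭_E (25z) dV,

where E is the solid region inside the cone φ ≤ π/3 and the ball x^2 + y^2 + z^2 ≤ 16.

In spherical coordinates, x = ρ sin(φ) cos(θ), y = ρ sin(φ) sin(θ), z = ρ cos(φ), and dV = ρ^2 sin(φ) dρ dφ dθ.

The integrand becomes 25ρ cos(φ), so

    ∭_E (25z) dV = ∫_{0}^{2π} ∫_{0}^{π/3} ∫_{0}^{4} (25ρ cos(φ)) · ρ^2 sin(φ) dρ dφ dθ.

Inner (ρ): 800sin(2φ).
Middle (φ): 600.
Outer (θ): 1200π.

Therefore the triple integral equals 1200π.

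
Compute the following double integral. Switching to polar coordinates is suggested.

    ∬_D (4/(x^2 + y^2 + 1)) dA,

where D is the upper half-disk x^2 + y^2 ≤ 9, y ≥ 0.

The region D is 0 ≤ r ≤ 3, 0 ≤ θ ≤ π in polar coordinates, where x = r cos(θ), y = r sin(θ), and dA = r dr dθ.

Under the substitution, the integrand becomes 4/(r^2 + 1), so

    ∬_D (4/(x^2 + y^2 + 1)) dA = ∫_{0}^{π} ∫_{0}^{3} (4/(r^2 + 1)) · r dr dθ.

Inner integral (in r): ∫_{0}^{3} (4/(r^2 + 1)) · r dr = log(100).

Outer integral (in θ): ∫_{0}^{π} (log(100)) dθ = log(100^π).

Therefore ∬_D (4/(x^2 + y^2 + 1)) dA = log(100^π).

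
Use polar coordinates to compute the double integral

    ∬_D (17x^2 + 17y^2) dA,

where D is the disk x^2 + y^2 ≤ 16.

The region D is 0 ≤ r ≤ 4, 0 ≤ θ ≤ 2π in polar coordinates, where x = r cos(θ), y = r sin(θ), and dA = r dr dθ.

Under the substitution, the integrand becomes 17r^2, so

    ∬_D (17x^2 + 17y^2) dA = ∫_{0}^{2π} ∫_{0}^{4} (17r^2) · r dr dθ.

Inner integral (in r): ∫_{0}^{4} (17r^2) · r dr = 1088.

Outer integral (in θ): ∫_{0}^{2π} (1088) dθ = 2176π.

Therefore ∬_D (17x^2 + 17y^2) dA = 2176π.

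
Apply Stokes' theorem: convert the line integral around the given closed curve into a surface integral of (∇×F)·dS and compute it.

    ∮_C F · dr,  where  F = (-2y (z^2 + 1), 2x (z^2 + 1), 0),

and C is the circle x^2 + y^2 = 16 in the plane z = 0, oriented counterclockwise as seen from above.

Let S be the flat disk x^2 + y^2 ≤ 16 in the plane z = 0, with upward unit normal n̂ = ẑ. By Stokes' theorem,

    ∮_C F · dr = ∬_S (∇ × F) · n̂ dS = ∬_D (curl F)_z dA,

where D is the disk x^2 + y^2 ≤ 16.

Compute the curl of F = (-2y (z^2 + 1), 2x (z^2 + 1), 0):
    (∇ × F)_x = ∂F_z/∂y - ∂F_y/∂z = -4x z,
    (∇ × F)_y = ∂F_x/∂z - ∂F_z/∂x = -4y z,
    (∇ × F)_z = ∂F_y/∂x - ∂F_x/∂y = 4z^2 + 4.

On z = 0, (curl F)_z = 4.

Convert to polar (x = r cos θ, y = r sin θ, dA = r dr dθ); the integrand becomes 4, so

    ∬_D (curl F)_z dA = ∫_0^{2π} ∫_0^{4} (4) · r dr dθ.

Inner (r from 0 to 4): 32.
Outer (θ from 0 to 2π): 64π.

Therefore ∮_C F · dr = 64π.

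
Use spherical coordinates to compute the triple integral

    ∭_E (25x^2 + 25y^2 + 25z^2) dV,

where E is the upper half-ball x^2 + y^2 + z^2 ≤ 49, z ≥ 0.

In spherical coordinates, x = ρ sin(φ) cos(θ), y = ρ sin(φ) sin(θ), z = ρ cos(φ), and dV = ρ^2 sin(φ) dρ dφ dθ.

The integrand becomes 25ρ^2, so

    ∭_E (25x^2 + 25y^2 + 25z^2) dV = ∫_{0}^{2π} ∫_{0}^{π/2} ∫_{0}^{7} (25ρ^2) · ρ^2 sin(φ) dρ dφ dθ.

Inner (ρ): 84035sin(φ).
Middle (φ): 84035.
Outer (θ): 168070π.

Therefore the triple integral equals 168070π.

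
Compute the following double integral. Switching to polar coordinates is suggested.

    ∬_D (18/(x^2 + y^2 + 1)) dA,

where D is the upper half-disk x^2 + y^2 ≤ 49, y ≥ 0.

The region D is 0 ≤ r ≤ 7, 0 ≤ θ ≤ π in polar coordinates, where x = r cos(θ), y = r sin(θ), and dA = r dr dθ.

Under the substitution, the integrand becomes 18/(r^2 + 1), so

    ∬_D (18/(x^2 + y^2 + 1)) dA = ∫_{0}^{π} ∫_{0}^{7} (18/(r^2 + 1)) · r dr dθ.

Inner integral (in r): ∫_{0}^{7} (18/(r^2 + 1)) · r dr = log(1953125000000000).

Outer integral (in θ): ∫_{0}^{π} (log(1953125000000000)) dθ = log(1953125000000000^π).

Therefore ∬_D (18/(x^2 + y^2 + 1)) dA = log(1953125000000000^π).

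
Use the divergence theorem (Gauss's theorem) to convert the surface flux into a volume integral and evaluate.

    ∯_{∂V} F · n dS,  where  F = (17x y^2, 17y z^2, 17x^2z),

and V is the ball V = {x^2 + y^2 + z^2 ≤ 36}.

By the divergence theorem,

    ∯_{∂V} F · n dS = ∭_V (∇ · F) dV.

Compute the divergence:
    ∇ · F = ∂F_x/∂x + ∂F_y/∂y + ∂F_z/∂z = 17y^2 + 17z^2 + 17x^2 = 17x^2 + 17y^2 + 17z^2.

In spherical coordinates, x = ρ sin(φ) cos(θ), y = ρ sin(φ) sin(θ), z = ρ cos(φ), dV = ρ^2 sin(φ) dρ dφ dθ, with 0 ≤ ρ ≤ 6, 0 ≤ φ ≤ π, 0 ≤ θ ≤ 2π.

The integrand, after substitution and multiplying by the volume element, becomes (17ρ^2) · ρ^2 sin(φ), so

    ∭_V (∇·F) dV = ∫_0^{2π} ∫_0^{π} ∫_0^{6} (17ρ^2) · ρ^2 sin(φ) dρ dφ dθ.

Inner (ρ from 0 to 6): 132192sin(φ)/5.
Middle (φ from 0 to π): 264384/5.
Outer (θ from 0 to 2π): 528768π/5.

Therefore ∯_{∂V} F · n dS = 528768π/5.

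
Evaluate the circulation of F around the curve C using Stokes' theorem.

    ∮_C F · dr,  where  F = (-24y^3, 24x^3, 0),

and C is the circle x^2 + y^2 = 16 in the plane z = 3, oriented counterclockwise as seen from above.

Let S be the flat disk x^2 + y^2 ≤ 16 in the plane z = 3, with upward unit normal n̂ = ẑ. By Stokes' theorem,

    ∮_C F · dr = ∬_S (∇ × F) · n̂ dS = ∬_D (curl F)_z dA,

where D is the disk x^2 + y^2 ≤ 16.

Compute the curl of F = (-24y^3, 24x^3, 0):
    (∇ × F)_x = ∂F_z/∂y - ∂F_y/∂z = 0,
    (∇ × F)_y = ∂F_x/∂z - ∂F_z/∂x = 0,
    (∇ × F)_z = ∂F_y/∂x - ∂F_x/∂y = 72x^2 + 72y^2.

On z = 3, (curl F)_z = 72x^2 + 72y^2.

Convert to polar (x = r cos θ, y = r sin θ, dA = r dr dθ); the integrand becomes 72r^2, so

    ∬_D (curl F)_z dA = ∫_0^{2π} ∫_0^{4} (72r^2) · r dr dθ.

Inner (r from 0 to 4): 4608.
Outer (θ from 0 to 2π): 9216π.

Therefore ∮_C F · dr = 9216π.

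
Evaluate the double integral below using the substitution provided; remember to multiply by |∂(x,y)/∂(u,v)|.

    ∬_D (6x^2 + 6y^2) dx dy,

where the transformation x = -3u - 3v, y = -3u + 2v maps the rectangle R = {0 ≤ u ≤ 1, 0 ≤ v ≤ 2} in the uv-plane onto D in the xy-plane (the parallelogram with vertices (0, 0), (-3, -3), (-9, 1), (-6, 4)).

Compute the Jacobian determinant of (x, y) with respect to (u, v):

    ∂(x,y)/∂(u,v) = | -3  -3 | = (-3)(2) - (-3)(-3) = -15.
                   | -3  2 |

Its absolute value is |J| = 15 (the area scaling factor).

Substituting x = -3u - 3v, y = -3u + 2v into the integrand,

    6x^2 + 6y^2 → 108u^2 + 36u v + 78v^2,

so the integral becomes

    ∬_R (108u^2 + 36u v + 78v^2) · |J| du dv = ∫_0^1 ∫_0^2 (1620u^2 + 540u v + 1170v^2) dv du.

Inner (v): 3240u^2 + 1080u + 3120.
Outer (u): 4740.

Therefore ∬_D (6x^2 + 6y^2) dx dy = 4740.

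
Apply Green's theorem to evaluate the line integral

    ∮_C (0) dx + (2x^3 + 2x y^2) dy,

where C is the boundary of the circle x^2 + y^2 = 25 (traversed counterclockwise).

Green's theorem converts the closed line integral into a double integral over the enclosed region D:

    ∮_C P dx + Q dy = ∬_D (∂Q/∂x - ∂P/∂y) dA.

Here P = 0, Q = 2x^3 + 2x y^2, so

    ∂Q/∂x = 6x^2 + 2y^2,    ∂P/∂y = 0,
    ∂Q/∂x - ∂P/∂y = 6x^2 + 2y^2.

D is the region x^2 + y^2 ≤ 25. Evaluating the double integral:

In polar coordinates (x = r cos θ, y = r sin θ, dA = r dr dθ) the integrand becomes 2r^2(cos(2θ) + 2), so

    ∬_D (6x^2 + 2y^2) dA = ∫_0^{2π} ∫_0^{5} (2r^2(cos(2θ) + 2)) · r dr dθ.

Inner (r from 0 to 5): 1875/2 - 625sin(θ)^2.
Outer (θ from 0 to 2π): 1250π.

Therefore ∮_C P dx + Q dy = 1250π.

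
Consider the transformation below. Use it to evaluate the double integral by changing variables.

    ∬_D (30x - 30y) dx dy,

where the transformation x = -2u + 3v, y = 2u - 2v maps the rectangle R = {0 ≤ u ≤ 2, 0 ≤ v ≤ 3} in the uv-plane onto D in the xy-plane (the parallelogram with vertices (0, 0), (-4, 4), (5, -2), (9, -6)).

Compute the Jacobian determinant of (x, y) with respect to (u, v):

    ∂(x,y)/∂(u,v) = | -2  3 | = (-2)(-2) - (3)(2) = -2.
                   | 2  -2 |

Its absolute value is |J| = 2 (the area scaling factor).

Substituting x = -2u + 3v, y = 2u - 2v into the integrand,

    30x - 30y → -120u + 150v,

so the integral becomes

    ∬_R (-120u + 150v) · |J| du dv = ∫_0^2 ∫_0^3 (-240u + 300v) dv du.

Inner (v): 1350 - 720u.
Outer (u): 1260.

Therefore ∬_D (30x - 30y) dx dy = 1260.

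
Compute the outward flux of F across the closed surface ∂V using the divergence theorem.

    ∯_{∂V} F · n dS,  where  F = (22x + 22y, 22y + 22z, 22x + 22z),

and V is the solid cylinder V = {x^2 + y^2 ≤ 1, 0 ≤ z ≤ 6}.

By the divergence theorem,

    ∯_{∂V} F · n dS = ∭_V (∇ · F) dV.

Compute the divergence:
    ∇ · F = ∂F_x/∂x + ∂F_y/∂y + ∂F_z/∂z = 22 + 22 + 22 = 66.

In cylindrical coordinates, x = r cos(θ), y = r sin(θ), z = z, dV = r dr dθ dz, with 0 ≤ r ≤ 1, 0 ≤ θ ≤ 2π, 0 ≤ z ≤ 6.

The integrand, after substitution and multiplying by the volume element, becomes (66) · r, so

    ∭_V (∇·F) dV = ∫_0^{2π} ∫_0^{1} ∫_0^{6} (66) · r dz dr dθ.

Inner (z from 0 to 6): 396r.
Middle (r from 0 to 1): 198.
Outer (θ from 0 to 2π): 396π.

Therefore ∯_{∂V} F · n dS = 396π.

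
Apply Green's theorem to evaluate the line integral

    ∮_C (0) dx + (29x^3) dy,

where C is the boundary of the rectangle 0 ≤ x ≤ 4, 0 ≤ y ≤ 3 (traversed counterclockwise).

Green's theorem converts the closed line integral into a double integral over the enclosed region D:

    ∮_C P dx + Q dy = ∬_D (∂Q/∂x - ∂P/∂y) dA.

Here P = 0, Q = 29x^3, so

    ∂Q/∂x = 87x^2,    ∂P/∂y = 0,
    ∂Q/∂x - ∂P/∂y = 87x^2.

D is the region 0 ≤ x ≤ 4, 0 ≤ y ≤ 3. Evaluating the double integral:

    ∬_D (87x^2) dA = ∫_0^{4} ∫_0^{3} (87x^2) dy dx.

Inner (y from 0 to 3): 261x^2.
Outer (x from 0 to 4): 5568.

Therefore ∮_C P dx + Q dy = 5568.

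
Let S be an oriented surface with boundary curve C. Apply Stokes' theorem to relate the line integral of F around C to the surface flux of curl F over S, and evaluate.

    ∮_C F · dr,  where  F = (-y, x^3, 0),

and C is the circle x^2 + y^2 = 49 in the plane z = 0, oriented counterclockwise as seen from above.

Let S be the flat disk x^2 + y^2 ≤ 49 in the plane z = 0, with upward unit normal n̂ = ẑ. By Stokes' theorem,

    ∮_C F · dr = ∬_S (∇ × F) · n̂ dS = ∬_D (curl F)_z dA,

where D is the disk x^2 + y^2 ≤ 49.

Compute the curl of F = (-y, x^3, 0):
    (∇ × F)_x = ∂F_z/∂y - ∂F_y/∂z = 0,
    (∇ × F)_y = ∂F_x/∂z - ∂F_z/∂x = 0,
    (∇ × F)_z = ∂F_y/∂x - ∂F_x/∂y = 3x^2 + 1.

On z = 0, (curl F)_z = 3x^2 + 1.

Convert to polar (x = r cos θ, y = r sin θ, dA = r dr dθ); the integrand becomes 3r^2cos(θ)^2 + 1, so

    ∬_D (curl F)_z dA = ∫_0^{2π} ∫_0^{7} (3r^2cos(θ)^2 + 1) · r dr dθ.

Inner (r from 0 to 7): 7203cos(θ)^2/4 + 49/2.
Outer (θ from 0 to 2π): 7399π/4.

Therefore ∮_C F · dr = 7399π/4.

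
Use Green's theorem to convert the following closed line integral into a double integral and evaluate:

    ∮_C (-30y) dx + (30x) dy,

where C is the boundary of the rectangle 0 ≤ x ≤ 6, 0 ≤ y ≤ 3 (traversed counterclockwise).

Green's theorem converts the closed line integral into a double integral over the enclosed region D:

    ∮_C P dx + Q dy = ∬_D (∂Q/∂x - ∂P/∂y) dA.

Here P = -30y, Q = 30x, so

    ∂Q/∂x = 30,    ∂P/∂y = -30,
    ∂Q/∂x - ∂P/∂y = 60.

D is the region 0 ≤ x ≤ 6, 0 ≤ y ≤ 3. Evaluating the double integral:

    ∬_D (60) dA = ∫_0^{6} ∫_0^{3} (60) dy dx.

Inner (y from 0 to 3): 180.
Outer (x from 0 to 6): 1080.

Therefore ∮_C P dx + Q dy = 1080.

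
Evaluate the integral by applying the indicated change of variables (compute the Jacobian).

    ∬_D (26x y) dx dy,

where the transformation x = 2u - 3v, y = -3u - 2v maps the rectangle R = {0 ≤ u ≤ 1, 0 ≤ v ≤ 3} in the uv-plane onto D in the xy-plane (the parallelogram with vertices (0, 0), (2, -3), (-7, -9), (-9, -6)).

Compute the Jacobian determinant of (x, y) with respect to (u, v):

    ∂(x,y)/∂(u,v) = | 2  -3 | = (2)(-2) - (-3)(-3) = -13.
                   | -3  -2 |

Its absolute value is |J| = 13 (the area scaling factor).

Substituting x = 2u - 3v, y = -3u - 2v into the integrand,

    26x y → -156u^2 + 130u v + 156v^2,

so the integral becomes

    ∬_R (-156u^2 + 130u v + 156v^2) · |J| du dv = ∫_0^1 ∫_0^3 (-2028u^2 + 1690u v + 2028v^2) dv du.

Inner (v): -6084u^2 + 7605u + 18252.
Outer (u): 40053/2.

Therefore ∬_D (26x y) dx dy = 40053/2.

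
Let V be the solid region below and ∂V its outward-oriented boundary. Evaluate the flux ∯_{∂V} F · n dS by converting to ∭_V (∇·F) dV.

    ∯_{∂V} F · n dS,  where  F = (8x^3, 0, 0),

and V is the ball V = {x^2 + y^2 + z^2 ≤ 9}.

By the divergence theorem,

    ∯_{∂V} F · n dS = ∭_V (∇ · F) dV.

Compute the divergence:
    ∇ · F = ∂F_x/∂x + ∂F_y/∂y + ∂F_z/∂z = 24x^2 + 0 + 0 = 24x^2.

In spherical coordinates, x = ρ sin(φ) cos(θ), y = ρ sin(φ) sin(θ), z = ρ cos(φ), dV = ρ^2 sin(φ) dρ dφ dθ, with 0 ≤ ρ ≤ 3, 0 ≤ φ ≤ π, 0 ≤ θ ≤ 2π.

The integrand, after substitution and multiplying by the volume element, becomes (24ρ^2sin(φ)^2cos(θ)^2) · ρ^2 sin(φ), so

    ∭_V (∇·F) dV = ∫_0^{2π} ∫_0^{π} ∫_0^{3} (24ρ^2sin(φ)^2cos(θ)^2) · ρ^2 sin(φ) dρ dφ dθ.

Inner (ρ from 0 to 3): 5832sin(φ)^3cos(θ)^2/5.
Middle (φ from 0 to π): 7776cos(θ)^2/5.
Outer (θ from 0 to 2π): 7776π/5.

Therefore ∯_{∂V} F · n dS = 7776π/5.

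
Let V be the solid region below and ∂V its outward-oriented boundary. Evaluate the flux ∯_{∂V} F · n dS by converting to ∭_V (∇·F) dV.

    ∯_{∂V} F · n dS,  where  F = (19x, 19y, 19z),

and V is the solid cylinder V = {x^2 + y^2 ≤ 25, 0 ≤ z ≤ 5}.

By the divergence theorem,

    ∯_{∂V} F · n dS = ∭_V (∇ · F) dV.

Compute the divergence:
    ∇ · F = ∂F_x/∂x + ∂F_y/∂y + ∂F_z/∂z = 19 + 19 + 19 = 57.

In cylindrical coordinates, x = r cos(θ), y = r sin(θ), z = z, dV = r dr dθ dz, with 0 ≤ r ≤ 5, 0 ≤ θ ≤ 2π, 0 ≤ z ≤ 5.

The integrand, after substitution and multiplying by the volume element, becomes (57) · r, so

    ∭_V (∇·F) dV = ∫_0^{2π} ∫_0^{5} ∫_0^{5} (57) · r dz dr dθ.

Inner (z from 0 to 5): 285r.
Middle (r from 0 to 5): 7125/2.
Outer (θ from 0 to 2π): 7125π.

Therefore ∯_{∂V} F · n dS = 7125π.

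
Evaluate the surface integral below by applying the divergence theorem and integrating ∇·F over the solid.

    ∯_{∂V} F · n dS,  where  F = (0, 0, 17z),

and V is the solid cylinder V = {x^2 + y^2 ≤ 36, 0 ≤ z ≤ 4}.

By the divergence theorem,

    ∯_{∂V} F · n dS = ∭_V (∇ · F) dV.

Compute the divergence:
    ∇ · F = ∂F_x/∂x + ∂F_y/∂y + ∂F_z/∂z = 0 + 0 + 17 = 17.

In cylindrical coordinates, x = r cos(θ), y = r sin(θ), z = z, dV = r dr dθ dz, with 0 ≤ r ≤ 6, 0 ≤ θ ≤ 2π, 0 ≤ z ≤ 4.

The integrand, after substitution and multiplying by the volume element, becomes (17) · r, so

    ∭_V (∇·F) dV = ∫_0^{2π} ∫_0^{6} ∫_0^{4} (17) · r dz dr dθ.

Inner (z from 0 to 4): 68r.
Middle (r from 0 to 6): 1224.
Outer (θ from 0 to 2π): 2448π.

Therefore ∯_{∂V} F · n dS = 2448π.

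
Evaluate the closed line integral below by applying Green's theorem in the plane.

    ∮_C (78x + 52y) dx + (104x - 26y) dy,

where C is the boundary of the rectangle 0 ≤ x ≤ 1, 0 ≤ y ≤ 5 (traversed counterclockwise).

Green's theorem converts the closed line integral into a double integral over the enclosed region D:

    ∮_C P dx + Q dy = ∬_D (∂Q/∂x - ∂P/∂y) dA.

Here P = 78x + 52y, Q = 104x - 26y, so

    ∂Q/∂x = 104,    ∂P/∂y = 52,
    ∂Q/∂x - ∂P/∂y = 52.

D is the region 0 ≤ x ≤ 1, 0 ≤ y ≤ 5. Evaluating the double integral:

    ∬_D (52) dA = ∫_0^{1} ∫_0^{5} (52) dy dx.

Inner (y from 0 to 5): 260.
Outer (x from 0 to 1): 260.

Therefore ∮_C P dx + Q dy = 260.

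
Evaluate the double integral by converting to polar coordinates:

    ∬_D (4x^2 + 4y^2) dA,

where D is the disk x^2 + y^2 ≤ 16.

The region D is 0 ≤ r ≤ 4, 0 ≤ θ ≤ 2π in polar coordinates, where x = r cos(θ), y = r sin(θ), and dA = r dr dθ.

Under the substitution, the integrand becomes 4r^2, so

    ∬_D (4x^2 + 4y^2) dA = ∫_{0}^{2π} ∫_{0}^{4} (4r^2) · r dr dθ.

Inner integral (in r): ∫_{0}^{4} (4r^2) · r dr = 256.

Outer integral (in θ): ∫_{0}^{2π} (256) dθ = 512π.

Therefore ∬_D (4x^2 + 4y^2) dA = 512π.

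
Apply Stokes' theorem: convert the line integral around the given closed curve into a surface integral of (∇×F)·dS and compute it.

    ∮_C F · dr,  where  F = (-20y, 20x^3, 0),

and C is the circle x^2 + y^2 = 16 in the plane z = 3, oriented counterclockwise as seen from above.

Let S be the flat disk x^2 + y^2 ≤ 16 in the plane z = 3, with upward unit normal n̂ = ẑ. By Stokes' theorem,

    ∮_C F · dr = ∬_S (∇ × F) · n̂ dS = ∬_D (curl F)_z dA,

where D is the disk x^2 + y^2 ≤ 16.

Compute the curl of F = (-20y, 20x^3, 0):
    (∇ × F)_x = ∂F_z/∂y - ∂F_y/∂z = 0,
    (∇ × F)_y = ∂F_x/∂z - ∂F_z/∂x = 0,
    (∇ × F)_z = ∂F_y/∂x - ∂F_x/∂y = 60x^2 + 20.

On z = 3, (curl F)_z = 60x^2 + 20.

Convert to polar (x = r cos θ, y = r sin θ, dA = r dr dθ); the integrand becomes 60r^2cos(θ)^2 + 20, so

    ∬_D (curl F)_z dA = ∫_0^{2π} ∫_0^{4} (60r^2cos(θ)^2 + 20) · r dr dθ.

Inner (r from 0 to 4): 3840cos(θ)^2 + 160.
Outer (θ from 0 to 2π): 4160π.

Therefore ∮_C F · dr = 4160π.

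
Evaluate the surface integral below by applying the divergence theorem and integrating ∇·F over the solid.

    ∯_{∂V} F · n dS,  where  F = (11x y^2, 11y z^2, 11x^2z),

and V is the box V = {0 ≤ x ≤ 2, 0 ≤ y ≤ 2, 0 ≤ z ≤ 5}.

By the divergence theorem,

    ∯_{∂V} F · n dS = ∭_V (∇ · F) dV.

Compute the divergence:
    ∇ · F = ∂F_x/∂x + ∂F_y/∂y + ∂F_z/∂z = 11y^2 + 11z^2 + 11x^2 = 11x^2 + 11y^2 + 11z^2.

V is a rectangular box, so dV = dx dy dz with 0 ≤ x ≤ 2, 0 ≤ y ≤ 2, 0 ≤ z ≤ 5.

Integrate (11x^2 + 11y^2 + 11z^2) over V as an iterated integral:

    ∭_V (∇·F) dV = ∫_0^{2} ∫_0^{2} ∫_0^{5} (11x^2 + 11y^2 + 11z^2) dz dy dx.

Inner (z from 0 to 5): 55x^2 + 55y^2 + 1375/3.
Middle (y from 0 to 2): 110x^2 + 3190/3.
Outer (x from 0 to 2): 2420.

Therefore ∯_{∂V} F · n dS = 2420.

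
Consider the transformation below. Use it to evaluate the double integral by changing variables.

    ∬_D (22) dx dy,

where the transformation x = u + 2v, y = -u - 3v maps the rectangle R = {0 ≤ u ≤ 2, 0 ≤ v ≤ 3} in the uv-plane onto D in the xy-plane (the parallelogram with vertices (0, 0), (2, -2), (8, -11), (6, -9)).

Compute the Jacobian determinant of (x, y) with respect to (u, v):

    ∂(x,y)/∂(u,v) = | 1  2 | = (1)(-3) - (2)(-1) = -1.
                   | -1  -3 |

Its absolute value is |J| = 1 (the area scaling factor).

Substituting x = u + 2v, y = -u - 3v into the integrand,

    22 → 22,

so the integral becomes

    ∬_R (22) · |J| du dv = ∫_0^2 ∫_0^3 (22) dv du.

Inner (v): 66.
Outer (u): 132.

Therefore ∬_D (22) dx dy = 132.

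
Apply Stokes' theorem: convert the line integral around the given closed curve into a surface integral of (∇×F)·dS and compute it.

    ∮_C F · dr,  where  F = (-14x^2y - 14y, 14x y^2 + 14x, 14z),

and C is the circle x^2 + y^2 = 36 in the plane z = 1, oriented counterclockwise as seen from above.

Let S be the flat disk x^2 + y^2 ≤ 36 in the plane z = 1, with upward unit normal n̂ = ẑ. By Stokes' theorem,

    ∮_C F · dr = ∬_S (∇ × F) · n̂ dS = ∬_D (curl F)_z dA,

where D is the disk x^2 + y^2 ≤ 36.

Compute the curl of F = (-14x^2y - 14y, 14x y^2 + 14x, 14z):
    (∇ × F)_x = ∂F_z/∂y - ∂F_y/∂z = 0,
    (∇ × F)_y = ∂F_x/∂z - ∂F_z/∂x = 0,
    (∇ × F)_z = ∂F_y/∂x - ∂F_x/∂y = 14x^2 + 14y^2 + 28.

On z = 1, (curl F)_z = 14x^2 + 14y^2 + 28.

Convert to polar (x = r cos θ, y = r sin θ, dA = r dr dθ); the integrand becomes 14r^2 + 28, so

    ∬_D (curl F)_z dA = ∫_0^{2π} ∫_0^{6} (14r^2 + 28) · r dr dθ.

Inner (r from 0 to 6): 5040.
Outer (θ from 0 to 2π): 10080π.

Therefore ∮_C F · dr = 10080π.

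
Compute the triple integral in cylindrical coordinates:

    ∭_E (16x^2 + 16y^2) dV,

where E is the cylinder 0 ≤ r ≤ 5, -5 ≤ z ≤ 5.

In cylindrical coordinates, x = r cos(θ), y = r sin(θ), z = z, and dV = r dr dθ dz.

The integrand becomes 16r^2, so

    ∭_E (16x^2 + 16y^2) dV = ∫_{0}^{2π} ∫_{0}^{5} ∫_{-5}^{5} (16r^2) · r dz dr dθ.

Inner (z): 160r^3.
Middle (r from 0 to 5): 25000.
Outer (θ): 50000π.

Therefore the triple integral equals 50000π.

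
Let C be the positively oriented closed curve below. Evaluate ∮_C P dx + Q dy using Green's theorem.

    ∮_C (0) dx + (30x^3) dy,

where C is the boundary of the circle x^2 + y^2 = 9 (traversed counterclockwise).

Green's theorem converts the closed line integral into a double integral over the enclosed region D:

    ∮_C P dx + Q dy = ∬_D (∂Q/∂x - ∂P/∂y) dA.

Here P = 0, Q = 30x^3, so

    ∂Q/∂x = 90x^2,    ∂P/∂y = 0,
    ∂Q/∂x - ∂P/∂y = 90x^2.

D is the region x^2 + y^2 ≤ 9. Evaluating the double integral:

In polar coordinates (x = r cos θ, y = r sin θ, dA = r dr dθ) the integrand becomes 90r^2cos(θ)^2, so

    ∬_D (90x^2) dA = ∫_0^{2π} ∫_0^{3} (90r^2cos(θ)^2) · r dr dθ.

Inner (r from 0 to 3): 3645cos(θ)^2/2.
Outer (θ from 0 to 2π): 3645π/2.

Therefore ∮_C P dx + Q dy = 3645π/2.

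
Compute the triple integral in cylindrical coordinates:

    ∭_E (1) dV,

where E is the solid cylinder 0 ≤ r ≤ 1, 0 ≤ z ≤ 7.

In cylindrical coordinates, x = r cos(θ), y = r sin(θ), z = z, and dV = r dr dθ dz.

The integrand becomes 1, so

    ∭_E (1) dV = ∫_{0}^{2π} ∫_{0}^{1} ∫_{0}^{7} (1) · r dz dr dθ.

Inner (z): 7r.
Middle (r from 0 to 1): 7/2.
Outer (θ): 7π.

Therefore the triple integral equals 7π.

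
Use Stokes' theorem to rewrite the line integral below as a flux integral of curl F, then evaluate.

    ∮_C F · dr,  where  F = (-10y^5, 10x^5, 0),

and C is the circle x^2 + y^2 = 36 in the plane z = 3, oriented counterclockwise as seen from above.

Let S be the flat disk x^2 + y^2 ≤ 36 in the plane z = 3, with upward unit normal n̂ = ẑ. By Stokes' theorem,

    ∮_C F · dr = ∬_S (∇ × F) · n̂ dS = ∬_D (curl F)_z dA,

where D is the disk x^2 + y^2 ≤ 36.

Compute the curl of F = (-10y^5, 10x^5, 0):
    (∇ × F)_x = ∂F_z/∂y - ∂F_y/∂z = 0,
    (∇ × F)_y = ∂F_x/∂z - ∂F_z/∂x = 0,
    (∇ × F)_z = ∂F_y/∂x - ∂F_x/∂y = 50x^4 + 50y^4.

On z = 3, (curl F)_z = 50x^4 + 50y^4.

Convert to polar (x = r cos θ, y = r sin θ, dA = r dr dθ); the integrand becomes 50r^4(sin(θ)^4 + cos(θ)^4), so

    ∬_D (curl F)_z dA = ∫_0^{2π} ∫_0^{6} (50r^4(sin(θ)^4 + cos(θ)^4)) · r dr dθ.

Inner (r from 0 to 6): 388800sin(θ)^4 + 388800cos(θ)^4.
Outer (θ from 0 to 2π): 583200π.

Therefore ∮_C F · dr = 583200π.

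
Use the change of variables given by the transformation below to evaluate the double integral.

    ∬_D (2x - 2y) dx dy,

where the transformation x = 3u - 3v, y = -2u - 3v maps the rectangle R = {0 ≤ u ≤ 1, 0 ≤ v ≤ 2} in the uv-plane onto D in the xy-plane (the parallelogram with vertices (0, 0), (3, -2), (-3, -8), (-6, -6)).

Compute the Jacobian determinant of (x, y) with respect to (u, v):

    ∂(x,y)/∂(u,v) = | 3  -3 | = (3)(-3) - (-3)(-2) = -15.
                   | -2  -3 |

Its absolute value is |J| = 15 (the area scaling factor).

Substituting x = 3u - 3v, y = -2u - 3v into the integrand,

    2x - 2y → 10u,

so the integral becomes

    ∬_R (10u) · |J| du dv = ∫_0^1 ∫_0^2 (150u) dv du.

Inner (v): 300u.
Outer (u): 150.

Therefore ∬_D (2x - 2y) dx dy = 150.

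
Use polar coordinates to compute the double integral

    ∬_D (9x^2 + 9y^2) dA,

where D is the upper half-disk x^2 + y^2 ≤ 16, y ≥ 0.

The region D is 0 ≤ r ≤ 4, 0 ≤ θ ≤ π in polar coordinates, where x = r cos(θ), y = r sin(θ), and dA = r dr dθ.

Under the substitution, the integrand becomes 9r^2, so

    ∬_D (9x^2 + 9y^2) dA = ∫_{0}^{π} ∫_{0}^{4} (9r^2) · r dr dθ.

Inner integral (in r): ∫_{0}^{4} (9r^2) · r dr = 576.

Outer integral (in θ): ∫_{0}^{π} (576) dθ = 576π.

Therefore ∬_D (9x^2 + 9y^2) dA = 576π.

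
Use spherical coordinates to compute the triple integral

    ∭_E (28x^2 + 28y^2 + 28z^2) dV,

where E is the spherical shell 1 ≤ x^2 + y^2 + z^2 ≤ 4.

In spherical coordinates, x = ρ sin(φ) cos(θ), y = ρ sin(φ) sin(θ), z = ρ cos(φ), and dV = ρ^2 sin(φ) dρ dφ dθ.

The integrand becomes 28ρ^2, so

    ∭_E (28x^2 + 28y^2 + 28z^2) dV = ∫_{0}^{2π} ∫_{0}^{π} ∫_{1}^{2} (28ρ^2) · ρ^2 sin(φ) dρ dφ dθ.

Inner (ρ): 868sin(φ)/5.
Middle (φ): 1736/5.
Outer (θ): 3472π/5.

Therefore the triple integral equals 3472π/5.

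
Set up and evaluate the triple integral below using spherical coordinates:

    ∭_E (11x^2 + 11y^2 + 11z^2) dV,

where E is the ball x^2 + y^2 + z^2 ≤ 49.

In spherical coordinates, x = ρ sin(φ) cos(θ), y = ρ sin(φ) sin(θ), z = ρ cos(φ), and dV = ρ^2 sin(φ) dρ dφ dθ.

The integrand becomes 11ρ^2, so

    ∭_E (11x^2 + 11y^2 + 11z^2) dV = ∫_{0}^{2π} ∫_{0}^{π} ∫_{0}^{7} (11ρ^2) · ρ^2 sin(φ) dρ dφ dθ.

Inner (ρ): 184877sin(φ)/5.
Middle (φ): 369754/5.
Outer (θ): 739508π/5.

Therefore the triple integral equals 739508π/5.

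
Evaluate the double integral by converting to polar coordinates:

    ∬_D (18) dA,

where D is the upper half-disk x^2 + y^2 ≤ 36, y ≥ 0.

The region D is 0 ≤ r ≤ 6, 0 ≤ θ ≤ π in polar coordinates, where x = r cos(θ), y = r sin(θ), and dA = r dr dθ.

Under the substitution, the integrand becomes 18, so

    ∬_D (18) dA = ∫_{0}^{π} ∫_{0}^{6} (18) · r dr dθ.

Inner integral (in r): ∫_{0}^{6} (18) · r dr = 324.

Outer integral (in θ): ∫_{0}^{π} (324) dθ = 324π.

Therefore ∬_D (18) dA = 324π.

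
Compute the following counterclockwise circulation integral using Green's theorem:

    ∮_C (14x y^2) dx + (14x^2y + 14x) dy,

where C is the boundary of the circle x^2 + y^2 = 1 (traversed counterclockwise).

Green's theorem converts the closed line integral into a double integral over the enclosed region D:

    ∮_C P dx + Q dy = ∬_D (∂Q/∂x - ∂P/∂y) dA.

Here P = 14x y^2, Q = 14x^2y + 14x, so

    ∂Q/∂x = 28x y + 14,    ∂P/∂y = 28x y,
    ∂Q/∂x - ∂P/∂y = 14.

D is the region x^2 + y^2 ≤ 1. Evaluating the double integral:

In polar coordinates (x = r cos θ, y = r sin θ, dA = r dr dθ) the integrand becomes 14, so

    ∬_D (14) dA = ∫_0^{2π} ∫_0^{1} (14) · r dr dθ.

Inner (r from 0 to 1): 7.
Outer (θ from 0 to 2π): 14π.

Therefore ∮_C P dx + Q dy = 14π.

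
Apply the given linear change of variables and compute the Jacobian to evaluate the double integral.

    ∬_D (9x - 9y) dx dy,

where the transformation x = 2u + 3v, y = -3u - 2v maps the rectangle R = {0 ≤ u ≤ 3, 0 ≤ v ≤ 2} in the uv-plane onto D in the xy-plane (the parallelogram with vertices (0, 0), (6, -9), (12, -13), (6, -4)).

Compute the Jacobian determinant of (x, y) with respect to (u, v):

    ∂(x,y)/∂(u,v) = | 2  3 | = (2)(-2) - (3)(-3) = 5.
                   | -3  -2 |

Its absolute value is |J| = 5 (the area scaling factor).

Substituting x = 2u + 3v, y = -3u - 2v into the integrand,

    9x - 9y → 45u + 45v,

so the integral becomes

    ∬_R (45u + 45v) · |J| du dv = ∫_0^3 ∫_0^2 (225u + 225v) dv du.

Inner (v): 450u + 450.
Outer (u): 3375.

Therefore ∬_D (9x - 9y) dx dy = 3375.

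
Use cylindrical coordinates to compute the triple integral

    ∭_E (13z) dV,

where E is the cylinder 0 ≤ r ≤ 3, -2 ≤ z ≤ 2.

In cylindrical coordinates, x = r cos(θ), y = r sin(θ), z = z, and dV = r dr dθ dz.

The integrand becomes 13z, so

    ∭_E (13z) dV = ∫_{0}^{2π} ∫_{0}^{3} ∫_{-2}^{2} (13z) · r dz dr dθ.

Inner (z): 0.
Middle (r from 0 to 3): 0.
Outer (θ): 0.

Therefore the triple integral equals 0.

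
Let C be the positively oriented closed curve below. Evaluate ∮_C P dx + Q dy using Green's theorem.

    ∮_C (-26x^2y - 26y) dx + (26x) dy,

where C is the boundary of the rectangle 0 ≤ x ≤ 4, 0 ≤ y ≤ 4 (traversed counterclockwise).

Green's theorem converts the closed line integral into a double integral over the enclosed region D:

    ∮_C P dx + Q dy = ∬_D (∂Q/∂x - ∂P/∂y) dA.

Here P = -26x^2y - 26y, Q = 26x, so

    ∂Q/∂x = 26,    ∂P/∂y = -26x^2 - 26,
    ∂Q/∂x - ∂P/∂y = 26x^2 + 52.

D is the region 0 ≤ x ≤ 4, 0 ≤ y ≤ 4. Evaluating the double integral:

    ∬_D (26x^2 + 52) dA = ∫_0^{4} ∫_0^{4} (26x^2 + 52) dy dx.

Inner (y from 0 to 4): 104x^2 + 208.
Outer (x from 0 to 4): 9152/3.

Therefore ∮_C P dx + Q dy = 9152/3.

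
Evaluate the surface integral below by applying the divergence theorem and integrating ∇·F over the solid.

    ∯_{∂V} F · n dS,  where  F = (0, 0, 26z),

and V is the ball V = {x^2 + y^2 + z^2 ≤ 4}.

By the divergence theorem,

    ∯_{∂V} F · n dS = ∭_V (∇ · F) dV.

Compute the divergence:
    ∇ · F = ∂F_x/∂x + ∂F_y/∂y + ∂F_z/∂z = 0 + 0 + 26 = 26.

In spherical coordinates, x = ρ sin(φ) cos(θ), y = ρ sin(φ) sin(θ), z = ρ cos(φ), dV = ρ^2 sin(φ) dρ dφ dθ, with 0 ≤ ρ ≤ 2, 0 ≤ φ ≤ π, 0 ≤ θ ≤ 2π.

The integrand, after substitution and multiplying by the volume element, becomes (26) · ρ^2 sin(φ), so

    ∭_V (∇·F) dV = ∫_0^{2π} ∫_0^{π} ∫_0^{2} (26) · ρ^2 sin(φ) dρ dφ dθ.

Inner (ρ from 0 to 2): 208sin(φ)/3.
Middle (φ from 0 to π): 416/3.
Outer (θ from 0 to 2π): 832π/3.

Therefore ∯_{∂V} F · n dS = 832π/3.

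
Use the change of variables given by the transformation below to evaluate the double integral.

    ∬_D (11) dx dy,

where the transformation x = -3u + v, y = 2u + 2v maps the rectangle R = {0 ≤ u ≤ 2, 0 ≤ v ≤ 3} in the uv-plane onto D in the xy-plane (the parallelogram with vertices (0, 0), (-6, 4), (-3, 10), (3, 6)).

Compute the Jacobian determinant of (x, y) with respect to (u, v):

    ∂(x,y)/∂(u,v) = | -3  1 | = (-3)(2) - (1)(2) = -8.
                   | 2  2 |

Its absolute value is |J| = 8 (the area scaling factor).

Substituting x = -3u + v, y = 2u + 2v into the integrand,

    11 → 11,

so the integral becomes

    ∬_R (11) · |J| du dv = ∫_0^2 ∫_0^3 (88) dv du.

Inner (v): 264.
Outer (u): 528.

Therefore ∬_D (11) dx dy = 528.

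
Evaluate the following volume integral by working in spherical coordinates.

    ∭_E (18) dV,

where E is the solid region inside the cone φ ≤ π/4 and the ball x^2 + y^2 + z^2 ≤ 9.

In spherical coordinates, x = ρ sin(φ) cos(θ), y = ρ sin(φ) sin(θ), z = ρ cos(φ), and dV = ρ^2 sin(φ) dρ dφ dθ.

The integrand becomes 18, so

    ∭_E (18) dV = ∫_{0}^{2π} ∫_{0}^{π/4} ∫_{0}^{3} (18) · ρ^2 sin(φ) dρ dφ dθ.

Inner (ρ): 162sin(φ).
Middle (φ): 162 - 81sqrt(2).
Outer (θ): 162π (2 - sqrt(2)).

Therefore the triple integral equals 162π (2 - sqrt(2)).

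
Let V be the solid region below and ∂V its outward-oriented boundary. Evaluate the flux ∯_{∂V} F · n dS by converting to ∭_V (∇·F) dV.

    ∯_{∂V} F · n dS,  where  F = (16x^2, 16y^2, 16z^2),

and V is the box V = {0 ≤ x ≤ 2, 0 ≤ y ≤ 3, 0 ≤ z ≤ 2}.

By the divergence theorem,

    ∯_{∂V} F · n dS = ∭_V (∇ · F) dV.

Compute the divergence:
    ∇ · F = ∂F_x/∂x + ∂F_y/∂y + ∂F_z/∂z = 32x + 32y + 32z.

V is a rectangular box, so dV = dx dy dz with 0 ≤ x ≤ 2, 0 ≤ y ≤ 3, 0 ≤ z ≤ 2.

Integrate (32x + 32y + 32z) over V as an iterated integral:

    ∭_V (∇·F) dV = ∫_0^{2} ∫_0^{3} ∫_0^{2} (32x + 32y + 32z) dz dy dx.

Inner (z from 0 to 2): 64x + 64y + 64.
Middle (y from 0 to 3): 192x + 480.
Outer (x from 0 to 2): 1344.

Therefore ∯_{∂V} F · n dS = 1344.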